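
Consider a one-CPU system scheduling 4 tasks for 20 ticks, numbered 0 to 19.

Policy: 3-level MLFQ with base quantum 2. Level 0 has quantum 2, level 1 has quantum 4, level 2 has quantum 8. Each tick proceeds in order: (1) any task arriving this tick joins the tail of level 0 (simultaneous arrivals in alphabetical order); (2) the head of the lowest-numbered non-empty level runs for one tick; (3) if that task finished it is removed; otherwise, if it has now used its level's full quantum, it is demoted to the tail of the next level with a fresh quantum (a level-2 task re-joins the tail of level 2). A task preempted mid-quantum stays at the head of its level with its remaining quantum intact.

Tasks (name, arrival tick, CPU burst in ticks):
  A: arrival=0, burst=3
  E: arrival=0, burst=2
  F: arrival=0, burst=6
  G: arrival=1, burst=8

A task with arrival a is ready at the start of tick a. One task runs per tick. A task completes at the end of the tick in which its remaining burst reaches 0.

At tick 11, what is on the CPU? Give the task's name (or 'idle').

t=0: L0/L1/L2 = AEF/-/- → run A
t=1: L0/L1/L2 = AEFG/-/- → run A
t=2: L0/L1/L2 = EFG/A/- → run E
t=3: L0/L1/L2 = EFG/A/- → run E
t=4: L0/L1/L2 = FG/A/- → run F
t=5: L0/L1/L2 = FG/A/- → run F
t=6: L0/L1/L2 = G/AF/- → run G
t=7: L0/L1/L2 = G/AF/- → run G
t=8: L0/L1/L2 = -/AFG/- → run A
t=9: L0/L1/L2 = -/FG/- → run F
t=10: L0/L1/L2 = -/FG/- → run F
t=11: L0/L1/L2 = -/FG/- → run F
t=12: L0/L1/L2 = -/FG/- → run F
t=13: L0/L1/L2 = -/G/- → run G
t=14: L0/L1/L2 = -/G/- → run G
t=15: L0/L1/L2 = -/G/- → run G
t=16: L0/L1/L2 = -/G/- → run G
t=17: L0/L1/L2 = -/-/G → run G
t=18: L0/L1/L2 = -/-/G → run G
t=19: (idle)

running at tick 11 = F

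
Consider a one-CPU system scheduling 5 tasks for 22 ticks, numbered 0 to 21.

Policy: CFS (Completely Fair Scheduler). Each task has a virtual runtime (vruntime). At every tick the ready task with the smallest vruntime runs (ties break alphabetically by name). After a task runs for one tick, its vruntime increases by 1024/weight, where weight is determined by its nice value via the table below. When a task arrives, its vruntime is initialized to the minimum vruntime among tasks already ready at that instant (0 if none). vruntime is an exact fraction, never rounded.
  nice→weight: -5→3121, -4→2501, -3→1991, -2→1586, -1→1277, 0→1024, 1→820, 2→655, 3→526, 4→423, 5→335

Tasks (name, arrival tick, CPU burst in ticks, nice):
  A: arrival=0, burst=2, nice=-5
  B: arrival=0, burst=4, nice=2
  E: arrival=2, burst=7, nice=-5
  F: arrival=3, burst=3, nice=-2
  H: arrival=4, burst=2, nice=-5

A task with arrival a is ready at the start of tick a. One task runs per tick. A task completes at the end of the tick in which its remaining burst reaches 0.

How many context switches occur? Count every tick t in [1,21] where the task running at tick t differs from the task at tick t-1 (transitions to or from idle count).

t=0: vr[A=0 B=0] → run A
t=1: vr[A=1024/3121 B=0] → run B
t=2: vr[A=1024/3121 B=1024/655 E=1024/3121] → run A
t=3: vr[B=1024/655 E=1024/3121 F=1024/3121] → run E
t=4: vr[B=1024/655 E=2048/3121 F=1024/3121 H=1024/3121] → run F
t=5: vr[B=1024/655 E=2048/3121 F=2409984/2474953 H=1024/3121] → run H
t=6: vr[B=1024/655 E=2048/3121 F=2409984/2474953 H=2048/3121] → run E
t=7: vr[B=1024/655 E=3072/3121 F=2409984/2474953 H=2048/3121] → run H
t=8: vr[B=1024/655 E=3072/3121 F=2409984/2474953] → run F
t=9: vr[B=1024/655 E=3072/3121 F=4007936/2474953] → run E
t=10: vr[B=1024/655 E=4096/3121 F=4007936/2474953] → run E
t=11: vr[B=1024/655 E=5120/3121 F=4007936/2474953] → run B
t=12: vr[B=2048/655 E=5120/3121 F=4007936/2474953] → run F
t=13: vr[B=2048/655 E=5120/3121] → run E
t=14: vr[B=2048/655 E=6144/3121] → run E
t=15: vr[B=2048/655 E=7168/3121] → run E
t=16: vr[B=2048/655] → run B
t=17: vr[B=3072/655] → run B
t=18: (idle)
t=19: (idle)
t=20: (idle)
t=21: (idle)

context switches = 14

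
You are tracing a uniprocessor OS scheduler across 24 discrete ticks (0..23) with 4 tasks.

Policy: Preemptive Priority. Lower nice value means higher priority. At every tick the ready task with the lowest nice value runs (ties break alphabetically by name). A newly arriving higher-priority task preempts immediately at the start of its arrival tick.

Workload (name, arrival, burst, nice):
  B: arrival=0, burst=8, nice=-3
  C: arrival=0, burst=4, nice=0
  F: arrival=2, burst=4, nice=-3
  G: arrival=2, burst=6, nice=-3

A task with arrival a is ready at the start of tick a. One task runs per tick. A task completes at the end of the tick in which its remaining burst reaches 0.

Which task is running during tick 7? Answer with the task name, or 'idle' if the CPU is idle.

running at tick 7 = B

t=0: ready={B,C} → run B
t=1: ready={B,C} → run B
t=2: ready={B,C,F,G} → run B
t=3: ready={B,C,F,G} → run B
t=4: ready={B,C,F,G} → run B
t=5: ready={B,C,F,G} → run B
t=6: ready={B,C,F,G} → run B
t=7: ready={B,C,F,G} → run B
t=8: ready={C,F,G} → run F
t=9: ready={C,F,G} → run F
t=10: ready={C,F,G} → run F
t=11: ready={C,F,G} → run F
t=12: ready={C,G} → run G
t=13: ready={C,G} → run G
t=14: ready={C,G} → run G
t=15: ready={C,G} → run G
t=16: ready={C,G} → run G
t=17: ready={C,G} → run G
t=18: ready={C} → run C
t=19: ready={C} → run C
t=20: ready={C} → run C
t=21: ready={C} → run C
t=22: (idle)
t=23: (idle)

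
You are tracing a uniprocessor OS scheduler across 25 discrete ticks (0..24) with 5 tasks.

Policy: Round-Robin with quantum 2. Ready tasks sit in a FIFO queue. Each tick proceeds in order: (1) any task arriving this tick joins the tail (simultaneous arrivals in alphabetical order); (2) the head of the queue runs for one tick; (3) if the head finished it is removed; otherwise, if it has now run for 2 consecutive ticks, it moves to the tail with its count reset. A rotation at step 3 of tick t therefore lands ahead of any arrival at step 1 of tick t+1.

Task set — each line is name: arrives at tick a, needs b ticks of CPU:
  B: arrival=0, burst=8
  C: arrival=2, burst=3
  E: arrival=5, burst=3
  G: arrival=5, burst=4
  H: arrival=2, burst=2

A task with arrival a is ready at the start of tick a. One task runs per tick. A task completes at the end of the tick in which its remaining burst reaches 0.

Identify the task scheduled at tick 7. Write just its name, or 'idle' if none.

t=0: queue=[B] q_used=0 → run B
t=1: queue=[B] q_used=1 → run B
t=2: queue=[B,C,H] q_used=0 → run B
t=3: queue=[B,C,H] q_used=1 → run B
t=4: queue=[C,H,B] q_used=0 → run C
t=5: queue=[C,H,B,E,G] q_used=1 → run C
t=6: queue=[H,B,E,G,C] q_used=0 → run H
t=7: queue=[H,B,E,G,C] q_used=1 → run H
t=8: queue=[B,E,G,C] q_used=0 → run B
t=9: queue=[B,E,G,C] q_used=1 → run B
t=10: queue=[E,G,C,B] q_used=0 → run E
t=11: queue=[E,G,C,B] q_used=1 → run E
t=12: queue=[G,C,B,E] q_used=0 → run G
t=13: queue=[G,C,B,E] q_used=1 → run G
t=14: queue=[C,B,E,G] q_used=0 → run C
t=15: queue=[B,E,G] q_used=0 → run B
t=16: queue=[B,E,G] q_used=1 → run B
t=17: queue=[E,G] q_used=0 → run E
t=18: queue=[G] q_used=0 → run G
t=19: queue=[G] q_used=1 → run G
t=20: (idle)
t=21: (idle)
t=22: (idle)
t=23: (idle)
t=24: (idle)

running at tick 7 = H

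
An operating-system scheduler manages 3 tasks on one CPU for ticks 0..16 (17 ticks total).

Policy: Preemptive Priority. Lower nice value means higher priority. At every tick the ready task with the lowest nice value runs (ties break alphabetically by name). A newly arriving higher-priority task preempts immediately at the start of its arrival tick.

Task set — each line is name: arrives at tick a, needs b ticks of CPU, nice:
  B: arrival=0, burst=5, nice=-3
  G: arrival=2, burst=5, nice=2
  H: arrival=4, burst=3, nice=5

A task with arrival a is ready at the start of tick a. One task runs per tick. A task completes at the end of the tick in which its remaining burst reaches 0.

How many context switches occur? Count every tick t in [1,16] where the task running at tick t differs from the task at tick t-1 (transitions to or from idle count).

t=0: ready={B} → run B
t=1: ready={B} → run B
t=2: ready={B,G} → run B
t=3: ready={B,G} → run B
t=4: ready={B,G,H} → run B
t=5: ready={G,H} → run G
t=6: ready={G,H} → run G
t=7: ready={G,H} → run G
t=8: ready={G,H} → run G
t=9: ready={G,H} → run G
t=10: ready={H} → run H
t=11: ready={H} → run H
t=12: ready={H} → run H
t=13: (idle)
t=14: (idle)
t=15: (idle)
t=16: (idle)

context switches = 3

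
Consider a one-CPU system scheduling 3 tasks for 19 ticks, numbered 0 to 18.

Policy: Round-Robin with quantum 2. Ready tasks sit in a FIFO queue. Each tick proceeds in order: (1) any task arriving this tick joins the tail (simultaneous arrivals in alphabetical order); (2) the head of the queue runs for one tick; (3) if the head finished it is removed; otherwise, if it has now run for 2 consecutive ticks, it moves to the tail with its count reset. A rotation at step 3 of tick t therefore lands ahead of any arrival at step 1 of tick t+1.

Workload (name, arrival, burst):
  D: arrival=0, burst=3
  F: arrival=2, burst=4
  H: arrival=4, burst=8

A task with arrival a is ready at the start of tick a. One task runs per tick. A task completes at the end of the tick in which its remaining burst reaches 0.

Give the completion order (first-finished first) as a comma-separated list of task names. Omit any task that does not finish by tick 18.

t=0: queue=[D] q_used=0 → run D
t=1: queue=[D] q_used=1 → run D
t=2: queue=[D,F] q_used=0 → run D
t=3: queue=[F] q_used=0 → run F
t=4: queue=[F,H] q_used=1 → run F
t=5: queue=[H,F] q_used=0 → run H
t=6: queue=[H,F] q_used=1 → run H
t=7: queue=[F,H] q_used=0 → run F
t=8: queue=[F,H] q_used=1 → run F
t=9: queue=[H] q_used=0 → run H
t=10: queue=[H] q_used=1 → run H
t=11: queue=[H] q_used=0 → run H
t=12: queue=[H] q_used=1 → run H
t=13: queue=[H] q_used=0 → run H
t=14: queue=[H] q_used=1 → run H
t=15: (idle)
t=16: (idle)
t=17: (idle)
t=18: (idle)

completion order = D, F, H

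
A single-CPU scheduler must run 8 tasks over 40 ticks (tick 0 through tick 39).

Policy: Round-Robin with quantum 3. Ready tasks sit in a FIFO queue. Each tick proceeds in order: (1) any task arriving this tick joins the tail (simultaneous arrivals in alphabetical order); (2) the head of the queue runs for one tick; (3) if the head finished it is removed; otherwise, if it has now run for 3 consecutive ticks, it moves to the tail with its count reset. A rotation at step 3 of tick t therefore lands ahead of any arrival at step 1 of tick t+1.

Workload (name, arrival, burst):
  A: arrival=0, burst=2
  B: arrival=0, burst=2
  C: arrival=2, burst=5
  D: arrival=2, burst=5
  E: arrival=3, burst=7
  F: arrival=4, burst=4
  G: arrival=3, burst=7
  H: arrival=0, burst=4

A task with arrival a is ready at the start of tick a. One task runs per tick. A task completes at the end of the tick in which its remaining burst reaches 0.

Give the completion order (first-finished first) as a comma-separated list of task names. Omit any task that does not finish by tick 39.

completion order = A, B, H, C, D, F, E, G

t=0: queue=[A,B,H] q_used=0 → run A
t=1: queue=[A,B,H] q_used=1 → run A
t=2: queue=[B,H,C,D] q_used=0 → run B
t=3: queue=[B,H,C,D,E,G] q_used=1 → run B
t=4: queue=[H,C,D,E,G,F] q_used=0 → run H
t=5: queue=[H,C,D,E,G,F] q_used=1 → run H
t=6: queue=[H,C,D,E,G,F] q_used=2 → run H
t=7: queue=[C,D,E,G,F,H] q_used=0 → run C
t=8: queue=[C,D,E,G,F,H] q_used=1 → run C
t=9: queue=[C,D,E,G,F,H] q_used=2 → run C
t=10: queue=[D,E,G,F,H,C] q_used=0 → run D
t=11: queue=[D,E,G,F,H,C] q_used=1 → run D
t=12: queue=[D,E,G,F,H,C] q_used=2 → run D
t=13: queue=[E,G,F,H,C,D] q_used=0 → run E
t=14: queue=[E,G,F,H,C,D] q_used=1 → run E
t=15: queue=[E,G,F,H,C,D] q_used=2 → run E
t=16: queue=[G,F,H,C,D,E] q_used=0 → run G
t=17: queue=[G,F,H,C,D,E] q_used=1 → run G
t=18: queue=[G,F,H,C,D,E] q_used=2 → run G
t=19: queue=[F,H,C,D,E,G] q_used=0 → run F
t=20: queue=[F,H,C,D,E,G] q_used=1 → run F
t=21: queue=[F,H,C,D,E,G] q_used=2 → run F
t=22: queue=[H,C,D,E,G,F] q_used=0 → run H
t=23: queue=[C,D,E,G,F] q_used=0 → run C
t=24: queue=[C,D,E,G,F] q_used=1 → run C
t=25: queue=[D,E,G,F] q_used=0 → run D
t=26: queue=[D,E,G,F] q_used=1 → run D
t=27: queue=[E,G,F] q_used=0 → run E
t=28: queue=[E,G,F] q_used=1 → run E
t=29: queue=[E,G,F] q_used=2 → run E
t=30: queue=[G,F,E] q_used=0 → run G
t=31: queue=[G,F,E] q_used=1 → run G
t=32: queue=[G,F,E] q_used=2 → run G
t=33: queue=[F,E,G] q_used=0 → run F
t=34: queue=[E,G] q_used=0 → run E
t=35: queue=[G] q_used=0 → run G
t=36: (idle)
t=37: (idle)
t=38: (idle)
t=39: (idle)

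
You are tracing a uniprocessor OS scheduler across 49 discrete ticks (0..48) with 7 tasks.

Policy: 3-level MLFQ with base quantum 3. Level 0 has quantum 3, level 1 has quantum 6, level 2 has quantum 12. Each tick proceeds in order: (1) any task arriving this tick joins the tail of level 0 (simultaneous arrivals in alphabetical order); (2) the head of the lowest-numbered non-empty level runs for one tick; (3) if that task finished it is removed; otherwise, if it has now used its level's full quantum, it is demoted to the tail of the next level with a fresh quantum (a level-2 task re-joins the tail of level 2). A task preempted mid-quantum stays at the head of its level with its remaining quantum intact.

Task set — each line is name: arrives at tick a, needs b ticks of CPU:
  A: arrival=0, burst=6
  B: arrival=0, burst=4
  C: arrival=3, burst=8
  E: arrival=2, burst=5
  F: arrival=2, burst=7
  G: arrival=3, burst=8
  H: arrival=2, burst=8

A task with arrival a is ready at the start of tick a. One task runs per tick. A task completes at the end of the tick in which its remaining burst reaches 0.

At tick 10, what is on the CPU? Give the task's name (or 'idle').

running at tick 10 = F

t=0: L0/L1/L2 = AB/-/- → run A
t=1: L0/L1/L2 = AB/-/- → run A
t=2: L0/L1/L2 = ABEFH/-/- → run A
t=3: L0/L1/L2 = BEFHCG/A/- → run B
t=4: L0/L1/L2 = BEFHCG/A/- → run B
t=5: L0/L1/L2 = BEFHCG/A/- → run B
t=6: L0/L1/L2 = EFHCG/AB/- → run E
t=7: L0/L1/L2 = EFHCG/AB/- → run E
t=8: L0/L1/L2 = EFHCG/AB/- → run E
t=9: L0/L1/L2 = FHCG/ABE/- → run F
t=10: L0/L1/L2 = FHCG/ABE/- → run F
t=11: L0/L1/L2 = FHCG/ABE/- → run F
t=12: L0/L1/L2 = HCG/ABEF/- → run H
t=13: L0/L1/L2 = HCG/ABEF/- → run H
t=14: L0/L1/L2 = HCG/ABEF/- → run H
t=15: L0/L1/L2 = CG/ABEFH/- → run C
t=16: L0/L1/L2 = CG/ABEFH/- → run C
t=17: L0/L1/L2 = CG/ABEFH/- → run C
t=18: L0/L1/L2 = G/ABEFHC/- → run G
t=19: L0/L1/L2 = G/ABEFHC/- → run G
t=20: L0/L1/L2 = G/ABEFHC/- → run G
t=21: L0/L1/L2 = -/ABEFHCG/- → run A
t=22: L0/L1/L2 = -/ABEFHCG/- → run A
t=23: L0/L1/L2 = -/ABEFHCG/- → run A
t=24: L0/L1/L2 = -/BEFHCG/- → run B
t=25: L0/L1/L2 = -/EFHCG/- → run E
t=26: L0/L1/L2 = -/EFHCG/- → run E
t=27: L0/L1/L2 = -/FHCG/- → run F
t=28: L0/L1/L2 = -/FHCG/- → run F
t=29: L0/L1/L2 = -/FHCG/- → run F
t=30: L0/L1/L2 = -/FHCG/- → run F
t=31: L0/L1/L2 = -/HCG/- → run H
t=32: L0/L1/L2 = -/HCG/- → run H
t=33: L0/L1/L2 = -/HCG/- → run H
t=34: L0/L1/L2 = -/HCG/- → run H
t=35: L0/L1/L2 = -/HCG/- → run H
t=36: L0/L1/L2 = -/CG/- → run C
t=37: L0/L1/L2 = -/CG/- → run C
t=38: L0/L1/L2 = -/CG/- → run C
t=39: L0/L1/L2 = -/CG/- → run C
t=40: L0/L1/L2 = -/CG/- → run C
t=41: L0/L1/L2 = -/G/- → run G
t=42: L0/L1/L2 = -/G/- → run G
t=43: L0/L1/L2 = -/G/- → run G
t=44: L0/L1/L2 = -/G/- → run G
t=45: L0/L1/L2 = -/G/- → run G
t=46: (idle)
t=47: (idle)
t=48: (idle)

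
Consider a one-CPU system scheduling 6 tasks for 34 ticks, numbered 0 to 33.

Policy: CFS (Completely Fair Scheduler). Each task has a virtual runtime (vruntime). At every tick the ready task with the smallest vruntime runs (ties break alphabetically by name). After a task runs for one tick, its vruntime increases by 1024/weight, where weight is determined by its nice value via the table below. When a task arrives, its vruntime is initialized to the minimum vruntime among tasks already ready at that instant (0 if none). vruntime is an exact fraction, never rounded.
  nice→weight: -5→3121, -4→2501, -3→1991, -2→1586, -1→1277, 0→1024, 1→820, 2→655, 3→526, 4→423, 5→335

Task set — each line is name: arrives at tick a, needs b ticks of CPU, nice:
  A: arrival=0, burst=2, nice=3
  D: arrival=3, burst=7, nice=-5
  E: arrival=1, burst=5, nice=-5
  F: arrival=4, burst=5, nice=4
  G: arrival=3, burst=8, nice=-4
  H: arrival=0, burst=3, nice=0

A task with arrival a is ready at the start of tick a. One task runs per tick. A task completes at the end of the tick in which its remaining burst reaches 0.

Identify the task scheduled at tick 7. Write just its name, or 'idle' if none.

running at tick 7 = D

t=0: vr[A=0 H=0] → run A
t=1: vr[A=512/263 E=0 H=0] → run E
t=2: vr[A=512/263 E=1024/3121 H=0] → run H
t=3: vr[A=512/263 D=1024/3121 E=1024/3121 G=1024/3121 H=1] → run D
t=4: vr[A=512/263 D=2048/3121 E=1024/3121 F=1024/3121 G=1024/3121 H=1] → run E
t=5: vr[A=512/263 D=2048/3121 E=2048/3121 F=1024/3121 G=1024/3121 H=1] → run F
t=6: vr[A=512/263 D=2048/3121 E=2048/3121 F=3629056/1320183 G=1024/3121 H=1] → run G
t=7: vr[A=512/263 D=2048/3121 E=2048/3121 F=3629056/1320183 G=5756928/7805621 H=1] → run D
t=8: vr[A=512/263 D=3072/3121 E=2048/3121 F=3629056/1320183 G=5756928/7805621 H=1] → run E
t=9: vr[A=512/263 D=3072/3121 E=3072/3121 F=3629056/1320183 G=5756928/7805621 H=1] → run G
t=10: vr[A=512/263 D=3072/3121 E=3072/3121 F=3629056/1320183 G=8952832/7805621 H=1] → run D
t=11: vr[A=512/263 D=4096/3121 E=3072/3121 F=3629056/1320183 G=8952832/7805621 H=1] → run E
t=12: vr[A=512/263 D=4096/3121 E=4096/3121 F=3629056/1320183 G=8952832/7805621 H=1] → run H
t=13: vr[A=512/263 D=4096/3121 E=4096/3121 F=3629056/1320183 G=8952832/7805621 H=2] → run G
t=14: vr[A=512/263 D=4096/3121 E=4096/3121 F=3629056/1320183 G=12148736/7805621 H=2] → run D
t=15: vr[A=512/263 D=5120/3121 E=4096/3121 F=3629056/1320183 G=12148736/7805621 H=2] → run E
t=16: vr[A=512/263 D=5120/3121 F=3629056/1320183 G=12148736/7805621 H=2] → run G
t=17: vr[A=512/263 D=5120/3121 F=3629056/1320183 G=15344640/7805621 H=2] → run D
t=18: vr[A=512/263 D=6144/3121 F=3629056/1320183 G=15344640/7805621 H=2] → run A
t=19: vr[D=6144/3121 F=3629056/1320183 G=15344640/7805621 H=2] → run G
t=20: vr[D=6144/3121 F=3629056/1320183 G=18540544/7805621 H=2] → run D
t=21: vr[D=7168/3121 F=3629056/1320183 G=18540544/7805621 H=2] → run H
t=22: vr[D=7168/3121 F=3629056/1320183 G=18540544/7805621] → run D
t=23: vr[F=3629056/1320183 G=18540544/7805621] → run G
t=24: vr[F=3629056/1320183 G=21736448/7805621] → run F
t=25: vr[F=6824960/1320183 G=21736448/7805621] → run G
t=26: vr[F=6824960/1320183 G=24932352/7805621] → run G
t=27: vr[F=6824960/1320183] → run F
t=28: vr[F=3340288/440061] → run F
t=29: vr[F=13216768/1320183] → run F
t=30: (idle)
t=31: (idle)
t=32: (idle)
t=33: (idle)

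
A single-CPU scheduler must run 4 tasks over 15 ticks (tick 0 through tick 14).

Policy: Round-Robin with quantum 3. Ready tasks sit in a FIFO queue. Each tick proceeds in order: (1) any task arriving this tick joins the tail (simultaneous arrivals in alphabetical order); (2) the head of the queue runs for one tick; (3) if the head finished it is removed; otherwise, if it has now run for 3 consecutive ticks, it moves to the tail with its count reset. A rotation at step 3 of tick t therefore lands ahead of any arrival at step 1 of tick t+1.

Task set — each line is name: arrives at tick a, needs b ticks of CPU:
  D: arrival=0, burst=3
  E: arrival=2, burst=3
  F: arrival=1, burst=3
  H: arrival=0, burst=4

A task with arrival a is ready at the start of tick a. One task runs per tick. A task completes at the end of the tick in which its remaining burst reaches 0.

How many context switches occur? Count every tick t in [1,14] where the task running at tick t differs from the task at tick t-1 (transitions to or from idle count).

context switches = 5

t=0: queue=[D,H] q_used=0 → run D
t=1: queue=[D,H,F] q_used=1 → run D
t=2: queue=[D,H,F,E] q_used=2 → run D
t=3: queue=[H,F,E] q_used=0 → run H
t=4: queue=[H,F,E] q_used=1 → run H
t=5: queue=[H,F,E] q_used=2 → run H
t=6: queue=[F,E,H] q_used=0 → run F
t=7: queue=[F,E,H] q_used=1 → run F
t=8: queue=[F,E,H] q_used=2 → run F
t=9: queue=[E,H] q_used=0 → run E
t=10: queue=[E,H] q_used=1 → run E
t=11: queue=[E,H] q_used=2 → run E
t=12: queue=[H] q_used=0 → run H
t=13: (idle)
t=14: (idle)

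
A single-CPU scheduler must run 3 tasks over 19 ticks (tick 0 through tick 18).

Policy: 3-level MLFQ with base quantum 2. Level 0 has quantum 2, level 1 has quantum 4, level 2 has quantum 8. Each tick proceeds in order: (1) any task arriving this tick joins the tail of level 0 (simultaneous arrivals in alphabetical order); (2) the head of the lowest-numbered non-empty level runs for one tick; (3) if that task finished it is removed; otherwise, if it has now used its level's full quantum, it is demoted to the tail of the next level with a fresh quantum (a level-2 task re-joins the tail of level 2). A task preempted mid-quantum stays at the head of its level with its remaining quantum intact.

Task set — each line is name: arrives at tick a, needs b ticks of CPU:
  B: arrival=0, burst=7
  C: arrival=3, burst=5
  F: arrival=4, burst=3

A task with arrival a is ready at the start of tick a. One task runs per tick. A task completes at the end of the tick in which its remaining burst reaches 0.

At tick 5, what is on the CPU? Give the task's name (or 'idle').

t=0: L0/L1/L2 = B/-/- → run B
t=1: L0/L1/L2 = B/-/- → run B
t=2: L0/L1/L2 = -/B/- → run B
t=3: L0/L1/L2 = C/B/- → run C
t=4: L0/L1/L2 = CF/B/- → run C
t=5: L0/L1/L2 = F/BC/- → run F
t=6: L0/L1/L2 = F/BC/- → run F
t=7: L0/L1/L2 = -/BCF/- → run B
t=8: L0/L1/L2 = -/BCF/- → run B
t=9: L0/L1/L2 = -/BCF/- → run B
t=10: L0/L1/L2 = -/CF/B → run C
t=11: L0/L1/L2 = -/CF/B → run C
t=12: L0/L1/L2 = -/CF/B → run C
t=13: L0/L1/L2 = -/F/B → run F
t=14: L0/L1/L2 = -/-/B → run B
t=15: (idle)
t=16: (idle)
t=17: (idle)
t=18: (idle)

running at tick 5 = F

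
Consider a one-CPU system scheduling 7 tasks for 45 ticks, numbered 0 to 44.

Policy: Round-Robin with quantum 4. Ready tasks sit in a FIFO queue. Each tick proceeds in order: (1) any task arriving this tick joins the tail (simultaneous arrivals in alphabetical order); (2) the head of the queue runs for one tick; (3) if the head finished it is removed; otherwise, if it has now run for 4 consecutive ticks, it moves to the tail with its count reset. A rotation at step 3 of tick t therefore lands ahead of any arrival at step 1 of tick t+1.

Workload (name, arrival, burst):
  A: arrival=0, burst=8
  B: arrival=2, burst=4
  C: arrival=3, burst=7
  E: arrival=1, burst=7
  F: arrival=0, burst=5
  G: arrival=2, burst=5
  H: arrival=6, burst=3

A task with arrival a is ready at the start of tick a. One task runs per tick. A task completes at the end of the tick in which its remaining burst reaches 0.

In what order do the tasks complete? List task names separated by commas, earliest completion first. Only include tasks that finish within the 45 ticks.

t=0: queue=[A,F] q_used=0 → run A
t=1: queue=[A,F,E] q_used=1 → run A
t=2: queue=[A,F,E,B,G] q_used=2 → run A
t=3: queue=[A,F,E,B,G,C] q_used=3 → run A
t=4: queue=[F,E,B,G,C,A] q_used=0 → run F
t=5: queue=[F,E,B,G,C,A] q_used=1 → run F
t=6: queue=[F,E,B,G,C,A,H] q_used=2 → run F
t=7: queue=[F,E,B,G,C,A,H] q_used=3 → run F
t=8: queue=[E,B,G,C,A,H,F] q_used=0 → run E
t=9: queue=[E,B,G,C,A,H,F] q_used=1 → run E
t=10: queue=[E,B,G,C,A,H,F] q_used=2 → run E
t=11: queue=[E,B,G,C,A,H,F] q_used=3 → run E
t=12: queue=[B,G,C,A,H,F,E] q_used=0 → run B
t=13: queue=[B,G,C,A,H,F,E] q_used=1 → run B
t=14: queue=[B,G,C,A,H,F,E] q_used=2 → run B
t=15: queue=[B,G,C,A,H,F,E] q_used=3 → run B
t=16: queue=[G,C,A,H,F,E] q_used=0 → run G
t=17: queue=[G,C,A,H,F,E] q_used=1 → run G
t=18: queue=[G,C,A,H,F,E] q_used=2 → run G
t=19: queue=[G,C,A,H,F,E] q_used=3 → run G
t=20: queue=[C,A,H,F,E,G] q_used=0 → run C
t=21: queue=[C,A,H,F,E,G] q_used=1 → run C
t=22: queue=[C,A,H,F,E,G] q_used=2 → run C
t=23: queue=[C,A,H,F,E,G] q_used=3 → run C
t=24: queue=[A,H,F,E,G,C] q_used=0 → run A
t=25: queue=[A,H,F,E,G,C] q_used=1 → run A
t=26: queue=[A,H,F,E,G,C] q_used=2 → run A
t=27: queue=[A,H,F,E,G,C] q_used=3 → run A
t=28: queue=[H,F,E,G,C] q_used=0 → run H
t=29: queue=[H,F,E,G,C] q_used=1 → run H
t=30: queue=[H,F,E,G,C] q_used=2 → run H
t=31: queue=[F,E,G,C] q_used=0 → run F
t=32: queue=[E,G,C] q_used=0 → run E
t=33: queue=[E,G,C] q_used=1 → run E
t=34: queue=[E,G,C] q_used=2 → run E
t=35: queue=[G,C] q_used=0 → run G
t=36: queue=[C] q_used=0 → run C
t=37: queue=[C] q_used=1 → run C
t=38: queue=[C] q_used=2 → run C
t=39: (idle)
t=40: (idle)
t=41: (idle)
t=42: (idle)
t=43: (idle)
t=44: (idle)

completion order = B, A, H, F, E, G, C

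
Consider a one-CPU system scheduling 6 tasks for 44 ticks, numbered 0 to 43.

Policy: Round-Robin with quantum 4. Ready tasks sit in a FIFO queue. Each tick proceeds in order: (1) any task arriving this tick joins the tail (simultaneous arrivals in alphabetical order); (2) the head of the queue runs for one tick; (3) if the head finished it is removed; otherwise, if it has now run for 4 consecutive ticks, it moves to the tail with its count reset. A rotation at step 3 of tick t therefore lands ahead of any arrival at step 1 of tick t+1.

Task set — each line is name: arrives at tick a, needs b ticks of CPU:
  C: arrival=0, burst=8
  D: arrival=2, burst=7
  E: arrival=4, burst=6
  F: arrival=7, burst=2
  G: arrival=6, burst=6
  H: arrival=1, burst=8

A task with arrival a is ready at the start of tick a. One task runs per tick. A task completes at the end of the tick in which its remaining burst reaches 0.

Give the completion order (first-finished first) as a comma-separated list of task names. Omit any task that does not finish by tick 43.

t=0: queue=[C] q_used=0 → run C
t=1: queue=[C,H] q_used=1 → run C
t=2: queue=[C,H,D] q_used=2 → run C
t=3: queue=[C,H,D] q_used=3 → run C
t=4: queue=[H,D,C,E] q_used=0 → run H
t=5: queue=[H,D,C,E] q_used=1 → run H
t=6: queue=[H,D,C,E,G] q_used=2 → run H
t=7: queue=[H,D,C,E,G,F] q_used=3 → run H
t=8: queue=[D,C,E,G,F,H] q_used=0 → run D
t=9: queue=[D,C,E,G,F,H] q_used=1 → run D
t=10: queue=[D,C,E,G,F,H] q_used=2 → run D
t=11: queue=[D,C,E,G,F,H] q_used=3 → run D
t=12: queue=[C,E,G,F,H,D] q_used=0 → run C
t=13: queue=[C,E,G,F,H,D] q_used=1 → run C
t=14: queue=[C,E,G,F,H,D] q_used=2 → run C
t=15: queue=[C,E,G,F,H,D] q_used=3 → run C
t=16: queue=[E,G,F,H,D] q_used=0 → run E
t=17: queue=[E,G,F,H,D] q_used=1 → run E
t=18: queue=[E,G,F,H,D] q_used=2 → run E
t=19: queue=[E,G,F,H,D] q_used=3 → run E
t=20: queue=[G,F,H,D,E] q_used=0 → run G
t=21: queue=[G,F,H,D,E] q_used=1 → run G
t=22: queue=[G,F,H,D,E] q_used=2 → run G
t=23: queue=[G,F,H,D,E] q_used=3 → run G
t=24: queue=[F,H,D,E,G] q_used=0 → run F
t=25: queue=[F,H,D,E,G] q_used=1 → run F
t=26: queue=[H,D,E,G] q_used=0 → run H
t=27: queue=[H,D,E,G] q_used=1 → run H
t=28: queue=[H,D,E,G] q_used=2 → run H
t=29: queue=[H,D,E,G] q_used=3 → run H
t=30: queue=[D,E,G] q_used=0 → run D
t=31: queue=[D,E,G] q_used=1 → run D
t=32: queue=[D,E,G] q_used=2 → run D
t=33: queue=[E,G] q_used=0 → run E
t=34: queue=[E,G] q_used=1 → run E
t=35: queue=[G] q_used=0 → run G
t=36: queue=[G] q_used=1 → run G
t=37: (idle)
t=38: (idle)
t=39: (idle)
t=40: (idle)
t=41: (idle)
t=42: (idle)
t=43: (idle)

completion order = C, F, H, D, E, G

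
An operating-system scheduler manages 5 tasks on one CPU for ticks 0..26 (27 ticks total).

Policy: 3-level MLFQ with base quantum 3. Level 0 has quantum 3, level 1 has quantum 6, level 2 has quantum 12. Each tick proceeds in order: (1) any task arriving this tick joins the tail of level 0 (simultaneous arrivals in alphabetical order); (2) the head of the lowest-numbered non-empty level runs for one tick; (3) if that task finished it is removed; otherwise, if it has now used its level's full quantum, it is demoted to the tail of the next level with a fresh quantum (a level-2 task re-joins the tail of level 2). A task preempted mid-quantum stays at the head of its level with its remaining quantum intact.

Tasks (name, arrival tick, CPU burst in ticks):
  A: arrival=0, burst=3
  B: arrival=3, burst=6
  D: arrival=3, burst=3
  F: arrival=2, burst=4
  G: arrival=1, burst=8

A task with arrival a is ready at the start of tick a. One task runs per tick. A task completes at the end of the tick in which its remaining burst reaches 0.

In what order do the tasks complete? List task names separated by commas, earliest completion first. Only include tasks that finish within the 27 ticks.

completion order = A, D, G, F, B

t=0: L0/L1/L2 = A/-/- → run A
t=1: L0/L1/L2 = AG/-/- → run A
t=2: L0/L1/L2 = AGF/-/- → run A
t=3: L0/L1/L2 = GFBD/-/- → run G
t=4: L0/L1/L2 = GFBD/-/- → run G
t=5: L0/L1/L2 = GFBD/-/- → run G
t=6: L0/L1/L2 = FBD/G/- → run F
t=7: L0/L1/L2 = FBD/G/- → run F
t=8: L0/L1/L2 = FBD/G/- → run F
t=9: L0/L1/L2 = BD/GF/- → run B
t=10: L0/L1/L2 = BD/GF/- → run B
t=11: L0/L1/L2 = BD/GF/- → run B
t=12: L0/L1/L2 = D/GFB/- → run D
t=13: L0/L1/L2 = D/GFB/- → run D
t=14: L0/L1/L2 = D/GFB/- → run D
t=15: L0/L1/L2 = -/GFB/- → run G
t=16: L0/L1/L2 = -/GFB/- → run G
t=17: L0/L1/L2 = -/GFB/- → run G
t=18: L0/L1/L2 = -/GFB/- → run G
t=19: L0/L1/L2 = -/GFB/- → run G
t=20: L0/L1/L2 = -/FB/- → run F
t=21: L0/L1/L2 = -/B/- → run B
t=22: L0/L1/L2 = -/B/- → run B
t=23: L0/L1/L2 = -/B/- → run B
t=24: (idle)
t=25: (idle)
t=26: (idle)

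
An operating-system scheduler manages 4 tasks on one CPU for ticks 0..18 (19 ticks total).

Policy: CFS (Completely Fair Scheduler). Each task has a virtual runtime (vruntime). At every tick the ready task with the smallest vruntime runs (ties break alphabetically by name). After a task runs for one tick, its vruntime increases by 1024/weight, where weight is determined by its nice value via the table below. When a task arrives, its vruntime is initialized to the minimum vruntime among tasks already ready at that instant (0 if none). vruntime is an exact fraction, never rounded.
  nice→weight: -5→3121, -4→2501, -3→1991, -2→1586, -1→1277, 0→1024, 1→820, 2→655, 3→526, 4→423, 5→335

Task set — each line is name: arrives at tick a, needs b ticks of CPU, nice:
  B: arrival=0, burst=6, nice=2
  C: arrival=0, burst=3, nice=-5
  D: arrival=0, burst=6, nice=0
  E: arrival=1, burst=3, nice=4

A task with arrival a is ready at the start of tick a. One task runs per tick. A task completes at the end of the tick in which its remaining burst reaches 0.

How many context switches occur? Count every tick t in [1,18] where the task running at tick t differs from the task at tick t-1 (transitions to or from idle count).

context switches = 16

t=0: vr[B=0 C=0 D=0] → run B
t=1: vr[B=1024/655 C=0 D=0 E=0] → run C
t=2: vr[B=1024/655 C=1024/3121 D=0 E=0] → run D
t=3: vr[B=1024/655 C=1024/3121 D=1 E=0] → run E
t=4: vr[B=1024/655 C=1024/3121 D=1 E=1024/423] → run C
t=5: vr[B=1024/655 C=2048/3121 D=1 E=1024/423] → run C
t=6: vr[B=1024/655 D=1 E=1024/423] → run D
t=7: vr[B=1024/655 D=2 E=1024/423] → run B
t=8: vr[B=2048/655 D=2 E=1024/423] → run D
t=9: vr[B=2048/655 D=3 E=1024/423] → run E
t=10: vr[B=2048/655 D=3 E=2048/423] → run D
t=11: vr[B=2048/655 D=4 E=2048/423] → run B
t=12: vr[B=3072/655 D=4 E=2048/423] → run D
t=13: vr[B=3072/655 D=5 E=2048/423] → run B
t=14: vr[B=4096/655 D=5 E=2048/423] → run E
t=15: vr[B=4096/655 D=5] → run D
t=16: vr[B=4096/655] → run B
t=17: vr[B=1024/131] → run B
t=18: (idle)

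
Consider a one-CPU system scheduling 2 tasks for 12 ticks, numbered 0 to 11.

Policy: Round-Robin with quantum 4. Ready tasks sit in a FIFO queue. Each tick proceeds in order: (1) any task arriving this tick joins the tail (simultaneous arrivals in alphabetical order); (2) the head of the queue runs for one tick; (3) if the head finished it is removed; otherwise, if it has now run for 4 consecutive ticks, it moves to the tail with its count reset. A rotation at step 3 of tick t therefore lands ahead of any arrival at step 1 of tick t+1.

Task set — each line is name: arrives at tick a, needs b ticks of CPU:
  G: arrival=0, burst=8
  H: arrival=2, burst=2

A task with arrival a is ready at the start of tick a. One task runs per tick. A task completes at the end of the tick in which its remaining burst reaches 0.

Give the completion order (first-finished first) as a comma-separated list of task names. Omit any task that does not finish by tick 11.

completion order = H, G

t=0: queue=[G] q_used=0 → run G
t=1: queue=[G] q_used=1 → run G
t=2: queue=[G,H] q_used=2 → run G
t=3: queue=[G,H] q_used=3 → run G
t=4: queue=[H,G] q_used=0 → run H
t=5: queue=[H,G] q_used=1 → run H
t=6: queue=[G] q_used=0 → run G
t=7: queue=[G] q_used=1 → run G
t=8: queue=[G] q_used=2 → run G
t=9: queue=[G] q_used=3 → run G
t=10: (idle)
t=11: (idle)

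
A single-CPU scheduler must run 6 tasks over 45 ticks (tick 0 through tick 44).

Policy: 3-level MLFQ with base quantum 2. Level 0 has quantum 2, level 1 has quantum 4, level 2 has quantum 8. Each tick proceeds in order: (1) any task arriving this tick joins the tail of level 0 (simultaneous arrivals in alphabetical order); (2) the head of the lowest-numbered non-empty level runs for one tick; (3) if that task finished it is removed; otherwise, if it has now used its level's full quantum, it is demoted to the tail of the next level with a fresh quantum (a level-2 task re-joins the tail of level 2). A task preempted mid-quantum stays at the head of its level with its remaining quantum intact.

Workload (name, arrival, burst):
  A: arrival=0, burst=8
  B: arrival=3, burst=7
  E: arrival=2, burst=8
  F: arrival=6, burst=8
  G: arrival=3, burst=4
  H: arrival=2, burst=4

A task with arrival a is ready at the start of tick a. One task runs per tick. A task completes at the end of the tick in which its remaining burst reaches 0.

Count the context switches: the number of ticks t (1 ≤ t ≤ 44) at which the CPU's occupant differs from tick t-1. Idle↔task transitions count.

t=0: L0/L1/L2 = A/-/- → run A
t=1: L0/L1/L2 = A/-/- → run A
t=2: L0/L1/L2 = EH/A/- → run E
t=3: L0/L1/L2 = EHBG/A/- → run E
t=4: L0/L1/L2 = HBG/AE/- → run H
t=5: L0/L1/L2 = HBG/AE/- → run H
t=6: L0/L1/L2 = BGF/AEH/- → run B
t=7: L0/L1/L2 = BGF/AEH/- → run B
t=8: L0/L1/L2 = GF/AEHB/- → run G
t=9: L0/L1/L2 = GF/AEHB/- → run G
t=10: L0/L1/L2 = F/AEHBG/- → run F
t=11: L0/L1/L2 = F/AEHBG/- → run F
t=12: L0/L1/L2 = -/AEHBGF/- → run A
t=13: L0/L1/L2 = -/AEHBGF/- → run A
t=14: L0/L1/L2 = -/AEHBGF/- → run A
t=15: L0/L1/L2 = -/AEHBGF/- → run A
t=16: L0/L1/L2 = -/EHBGF/A → run E
t=17: L0/L1/L2 = -/EHBGF/A → run E
t=18: L0/L1/L2 = -/EHBGF/A → run E
t=19: L0/L1/L2 = -/EHBGF/A → run E
t=20: L0/L1/L2 = -/HBGF/AE → run H
t=21: L0/L1/L2 = -/HBGF/AE → run H
t=22: L0/L1/L2 = -/BGF/AE → run B
t=23: L0/L1/L2 = -/BGF/AE → run B
t=24: L0/L1/L2 = -/BGF/AE → run B
t=25: L0/L1/L2 = -/BGF/AE → run B
t=26: L0/L1/L2 = -/GF/AEB → run G
t=27: L0/L1/L2 = -/GF/AEB → run G
t=28: L0/L1/L2 = -/F/AEB → run F
t=29: L0/L1/L2 = -/F/AEB → run F
t=30: L0/L1/L2 = -/F/AEB → run F
t=31: L0/L1/L2 = -/F/AEB → run F
t=32: L0/L1/L2 = -/-/AEBF → run A
t=33: L0/L1/L2 = -/-/AEBF → run A
t=34: L0/L1/L2 = -/-/EBF → run E
t=35: L0/L1/L2 = -/-/EBF → run E
t=36: L0/L1/L2 = -/-/BF → run B
t=37: L0/L1/L2 = -/-/F → run F
t=38: L0/L1/L2 = -/-/F → run F
t=39: (idle)
t=40: (idle)
t=41: (idle)
t=42: (idle)
t=43: (idle)
t=44: (idle)

context switches = 16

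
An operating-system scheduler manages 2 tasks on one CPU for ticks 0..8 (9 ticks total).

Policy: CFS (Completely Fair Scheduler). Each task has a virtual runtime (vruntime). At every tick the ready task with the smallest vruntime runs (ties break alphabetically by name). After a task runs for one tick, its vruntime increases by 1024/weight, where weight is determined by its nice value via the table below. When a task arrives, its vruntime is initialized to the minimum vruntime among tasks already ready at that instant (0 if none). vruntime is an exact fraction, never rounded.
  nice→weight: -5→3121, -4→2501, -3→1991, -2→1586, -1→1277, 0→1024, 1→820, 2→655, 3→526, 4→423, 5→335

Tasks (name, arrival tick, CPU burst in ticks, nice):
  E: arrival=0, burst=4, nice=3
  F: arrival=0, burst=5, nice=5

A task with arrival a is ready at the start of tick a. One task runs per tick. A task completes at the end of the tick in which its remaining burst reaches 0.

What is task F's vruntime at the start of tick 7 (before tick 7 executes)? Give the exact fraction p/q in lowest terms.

t=0: vr[E=0 F=0] → run E
t=1: vr[E=512/263 F=0] → run F
t=2: vr[E=512/263 F=1024/335] → run E
t=3: vr[E=1024/263 F=1024/335] → run F
t=4: vr[E=1024/263 F=2048/335] → run E
t=5: vr[E=1536/263 F=2048/335] → run E
t=6: vr[F=2048/335] → run F
t=7: vr[F=3072/335] → run F
t=8: vr[F=4096/335] → run F

vruntime(F, start of tick 7) = 3072/335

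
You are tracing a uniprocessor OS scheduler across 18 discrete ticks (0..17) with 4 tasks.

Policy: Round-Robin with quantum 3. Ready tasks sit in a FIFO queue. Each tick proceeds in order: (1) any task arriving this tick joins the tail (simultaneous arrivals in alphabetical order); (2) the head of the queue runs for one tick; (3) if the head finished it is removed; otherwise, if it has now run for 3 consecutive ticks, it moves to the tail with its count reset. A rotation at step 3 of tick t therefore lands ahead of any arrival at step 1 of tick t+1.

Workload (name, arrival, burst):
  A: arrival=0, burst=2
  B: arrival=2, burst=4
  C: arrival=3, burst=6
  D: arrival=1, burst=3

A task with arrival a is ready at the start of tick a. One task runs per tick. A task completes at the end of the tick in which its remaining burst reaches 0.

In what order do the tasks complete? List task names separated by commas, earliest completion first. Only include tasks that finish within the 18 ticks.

completion order = A, D, B, C

t=0: queue=[A] q_used=0 → run A
t=1: queue=[A,D] q_used=1 → run A
t=2: queue=[D,B] q_used=0 → run D
t=3: queue=[D,B,C] q_used=1 → run D
t=4: queue=[D,B,C] q_used=2 → run D
t=5: queue=[B,C] q_used=0 → run B
t=6: queue=[B,C] q_used=1 → run B
t=7: queue=[B,C] q_used=2 → run B
t=8: queue=[C,B] q_used=0 → run C
t=9: queue=[C,B] q_used=1 → run C
t=10: queue=[C,B] q_used=2 → run C
t=11: queue=[B,C] q_used=0 → run B
t=12: queue=[C] q_used=0 → run C
t=13: queue=[C] q_used=1 → run C
t=14: queue=[C] q_used=2 → run C
t=15: (idle)
t=16: (idle)
t=17: (idle)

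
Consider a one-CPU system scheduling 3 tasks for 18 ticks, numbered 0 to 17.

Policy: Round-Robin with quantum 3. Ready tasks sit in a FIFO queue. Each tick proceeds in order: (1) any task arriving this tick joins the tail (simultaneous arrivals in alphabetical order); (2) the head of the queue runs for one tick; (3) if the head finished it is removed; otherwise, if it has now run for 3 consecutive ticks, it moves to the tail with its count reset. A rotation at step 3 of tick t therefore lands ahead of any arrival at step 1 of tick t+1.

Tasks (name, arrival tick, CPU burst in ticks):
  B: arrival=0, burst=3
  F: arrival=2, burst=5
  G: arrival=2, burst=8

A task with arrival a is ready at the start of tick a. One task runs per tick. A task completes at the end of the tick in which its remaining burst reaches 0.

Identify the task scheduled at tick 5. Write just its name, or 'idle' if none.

t=0: queue=[B] q_used=0 → run B
t=1: queue=[B] q_used=1 → run B
t=2: queue=[B,F,G] q_used=2 → run B
t=3: queue=[F,G] q_used=0 → run F
t=4: queue=[F,G] q_used=1 → run F
t=5: queue=[F,G] q_used=2 → run F
t=6: queue=[G,F] q_used=0 → run G
t=7: queue=[G,F] q_used=1 → run G
t=8: queue=[G,F] q_used=2 → run G
t=9: queue=[F,G] q_used=0 → run F
t=10: queue=[F,G] q_used=1 → run F
t=11: queue=[G] q_used=0 → run G
t=12: queue=[G] q_used=1 → run G
t=13: queue=[G] q_used=2 → run G
t=14: queue=[G] q_used=0 → run G
t=15: queue=[G] q_used=1 → run G
t=16: (idle)
t=17: (idle)

running at tick 5 = F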